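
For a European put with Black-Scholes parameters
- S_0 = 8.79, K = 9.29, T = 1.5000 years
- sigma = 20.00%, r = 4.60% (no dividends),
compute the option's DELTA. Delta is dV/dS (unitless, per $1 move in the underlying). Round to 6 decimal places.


d1 = 0.1783071719; d2 = -0.0666418023
phi(d1) = 0.3926505466; exp(-qT) = 1.0000000000; exp(-rT) = 0.9333266801
N(-d1) = 0.4292408733
Delta = -exp(-qT) * N(-d1) = -1.0000000000 * 0.4292408733 = -0.429241

Answer: Delta = -0.429241


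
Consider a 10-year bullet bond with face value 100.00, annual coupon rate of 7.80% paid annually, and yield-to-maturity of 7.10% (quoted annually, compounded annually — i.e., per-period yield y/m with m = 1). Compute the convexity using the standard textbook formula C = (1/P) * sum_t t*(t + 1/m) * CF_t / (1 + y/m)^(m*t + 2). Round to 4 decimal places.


Coupon per period c = face * coupon_rate / m = 7.800000
Periods per year m = 1; per-period yield y/m = 0.071000
Number of cashflows N = 10
Cashflows (t years, CF_t, discount factor 1/(1+y/m)^(m*t), PV):
  t = 1.0000: CF_t = 7.800000, DF = 0.933707, PV = 7.282913
  t = 2.0000: CF_t = 7.800000, DF = 0.871808, PV = 6.800106
  t = 3.0000: CF_t = 7.800000, DF = 0.814013, PV = 6.349305
  t = 4.0000: CF_t = 7.800000, DF = 0.760050, PV = 5.928389
  t = 5.0000: CF_t = 7.800000, DF = 0.709664, PV = 5.535378
  t = 6.0000: CF_t = 7.800000, DF = 0.662618, PV = 5.168420
  t = 7.0000: CF_t = 7.800000, DF = 0.618691, PV = 4.825789
  t = 8.0000: CF_t = 7.800000, DF = 0.577676, PV = 4.505872
  t = 9.0000: CF_t = 7.800000, DF = 0.539380, PV = 4.207163
  t = 10.0000: CF_t = 107.800000, DF = 0.503623, PV = 54.290526
Price P = sum_t PV_t = 104.893861
Convexity numerator sum_t t*(t + 1/m) * CF_t / (1+y/m)^(m*t + 2):
  t = 1.0000: term = 12.698610
  t = 2.0000: term = 35.570336
  t = 3.0000: term = 66.424531
  t = 4.0000: term = 103.368395
  t = 5.0000: term = 144.773663
  t = 6.0000: term = 189.246618
  t = 7.0000: term = 235.601143
  t = 8.0000: term = 282.834505
  t = 9.0000: term = 330.105631
  t = 10.0000: term = 5206.403174
Convexity = (1/P) * sum = 6607.026605 / 104.893861 = 62.987734

Answer: Convexity = 62.9877


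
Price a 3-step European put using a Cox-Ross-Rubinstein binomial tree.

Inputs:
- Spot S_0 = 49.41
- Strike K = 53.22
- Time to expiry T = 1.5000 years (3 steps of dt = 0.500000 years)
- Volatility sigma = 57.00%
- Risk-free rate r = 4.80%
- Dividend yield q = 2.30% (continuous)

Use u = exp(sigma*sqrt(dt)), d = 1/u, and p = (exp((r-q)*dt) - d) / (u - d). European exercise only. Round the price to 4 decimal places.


dt = T/N = 0.500000
u = exp(sigma*sqrt(dt)) = 1.496383; d = 1/u = 0.668278
p = (exp((r-q)*dt) - d) / (u - d) = 0.415769
Discount per step: exp(-r*dt) = 0.976286
Stock lattice S(k, i) with i counting down-moves:
  k=0: S(0,0) = 49.4100
  k=1: S(1,0) = 73.9363; S(1,1) = 33.0196
  k=2: S(2,0) = 110.6370; S(2,1) = 49.4100; S(2,2) = 22.0663
  k=3: S(3,0) = 165.5553; S(3,1) = 73.9363; S(3,2) = 33.0196; S(3,3) = 14.7464
Terminal payoffs V(N, i) = max(K - S_T, 0):
  V(3,0) = 0.000000; V(3,1) = 0.000000; V(3,2) = 20.200379; V(3,3) = 38.473582
Backward induction: V(k, i) = exp(-r*dt) * [p * V(k+1, i) + (1-p) * V(k+1, i+1)].
  V(2,0) = exp(-r*dt) * [p*0.000000 + (1-p)*0.000000] = 0.000000
  V(2,1) = exp(-r*dt) * [p*0.000000 + (1-p)*20.200379] = 11.521819
  V(2,2) = exp(-r*dt) * [p*20.200379 + (1-p)*38.473582] = 30.143944
  V(1,0) = exp(-r*dt) * [p*0.000000 + (1-p)*11.521819] = 6.571773
  V(1,1) = exp(-r*dt) * [p*11.521819 + (1-p)*30.143944] = 21.870208
  V(0,0) = exp(-r*dt) * [p*6.571773 + (1-p)*21.870208] = 15.141794

Answer: Price = V(0,0) = 15.1418


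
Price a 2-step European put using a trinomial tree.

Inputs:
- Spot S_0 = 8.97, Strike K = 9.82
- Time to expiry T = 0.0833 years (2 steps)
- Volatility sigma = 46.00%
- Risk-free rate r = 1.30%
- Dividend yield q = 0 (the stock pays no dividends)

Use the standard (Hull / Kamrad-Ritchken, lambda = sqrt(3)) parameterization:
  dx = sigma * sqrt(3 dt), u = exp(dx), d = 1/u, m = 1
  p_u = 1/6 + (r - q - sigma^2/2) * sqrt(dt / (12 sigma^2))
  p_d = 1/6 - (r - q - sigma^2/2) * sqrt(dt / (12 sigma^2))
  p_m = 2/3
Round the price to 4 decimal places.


Answer: Price = V(0,0) = 1.0529

Derivation:
dt = T/N = 0.041650; dx = sigma*sqrt(3*dt) = 0.162602
u = exp(dx) = 1.176568; d = 1/u = 0.849929
p_u = 0.154781, p_m = 0.666667, p_d = 0.178552
Discount per step: exp(-r*dt) = 0.999459
Stock lattice S(k, j) with j the centered position index:
  k=0: S(0,+0) = 8.9700
  k=1: S(1,-1) = 7.6239; S(1,+0) = 8.9700; S(1,+1) = 10.5538
  k=2: S(2,-2) = 6.4797; S(2,-1) = 7.6239; S(2,+0) = 8.9700; S(2,+1) = 10.5538; S(2,+2) = 12.4173
Terminal payoffs V(N, j) = max(K - S_T, 0):
  V(2,-2) = 3.340252; V(2,-1) = 2.196134; V(2,+0) = 0.850000; V(2,+1) = 0.000000; V(2,+2) = 0.000000
Backward induction: V(k, j) = exp(-r*dt) * [p_u * V(k+1, j+1) + p_m * V(k+1, j) + p_d * V(k+1, j-1)]
  V(1,-1) = exp(-r*dt) * [p_u*0.850000 + p_m*2.196134 + p_d*3.340252] = 2.190875
  V(1,+0) = exp(-r*dt) * [p_u*0.000000 + p_m*0.850000 + p_d*2.196134] = 0.958271
  V(1,+1) = exp(-r*dt) * [p_u*0.000000 + p_m*0.000000 + p_d*0.850000] = 0.151687
  V(0,+0) = exp(-r*dt) * [p_u*0.151687 + p_m*0.958271 + p_d*2.190875] = 1.052941


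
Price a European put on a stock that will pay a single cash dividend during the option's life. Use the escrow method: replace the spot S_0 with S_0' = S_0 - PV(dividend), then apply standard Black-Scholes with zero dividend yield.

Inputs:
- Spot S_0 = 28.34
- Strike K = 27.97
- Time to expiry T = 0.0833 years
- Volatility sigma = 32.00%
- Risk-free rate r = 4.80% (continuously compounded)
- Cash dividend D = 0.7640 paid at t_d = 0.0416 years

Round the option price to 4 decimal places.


PV(D) = D * exp(-r * t_d) = 0.7640 * 0.99800519 = 0.76247597
S_0' = S_0 - PV(D) = 28.3400 - 0.76247597 = 27.57752403
d1 = (ln(S_0'/K) + (r + sigma^2/2)*T) / (sigma*sqrt(T)) = -0.06353624
d2 = d1 - sigma*sqrt(T) = -0.15589381
exp(-rT) = 0.99600958
N(-d1) = 0.52533025; N(-d2) = 0.56194164
P = K * exp(-rT) * N(-d2) - S_0' * N(-d1) = 27.9700 * 0.99600958 * 0.56194164 - 27.57752403 * 0.52533025 = 1.1675

Answer: Price = 1.1675


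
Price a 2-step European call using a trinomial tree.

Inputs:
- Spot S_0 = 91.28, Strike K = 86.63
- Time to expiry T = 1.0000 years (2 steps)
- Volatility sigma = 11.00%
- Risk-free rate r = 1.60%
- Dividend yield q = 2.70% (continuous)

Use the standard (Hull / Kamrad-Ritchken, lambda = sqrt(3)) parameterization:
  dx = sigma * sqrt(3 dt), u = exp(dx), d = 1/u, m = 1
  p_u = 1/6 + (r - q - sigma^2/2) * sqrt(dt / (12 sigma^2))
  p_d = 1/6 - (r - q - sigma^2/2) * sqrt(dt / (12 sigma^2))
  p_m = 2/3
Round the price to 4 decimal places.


Answer: Price = V(0,0) = 6.0252

Derivation:
dt = T/N = 0.500000; dx = sigma*sqrt(3*dt) = 0.134722
u = exp(dx) = 1.144219; d = 1/u = 0.873959
p_u = 0.135027, p_m = 0.666667, p_d = 0.198306
Discount per step: exp(-r*dt) = 0.992032
Stock lattice S(k, j) with j the centered position index:
  k=0: S(0,+0) = 91.2800
  k=1: S(1,-1) = 79.7750; S(1,+0) = 91.2800; S(1,+1) = 104.4443
  k=2: S(2,-2) = 69.7200; S(2,-1) = 79.7750; S(2,+0) = 91.2800; S(2,+1) = 104.4443; S(2,+2) = 119.5071
Terminal payoffs V(N, j) = max(S_T - K, 0):
  V(2,-2) = 0.000000; V(2,-1) = 0.000000; V(2,+0) = 4.650000; V(2,+1) = 17.814271; V(2,+2) = 32.877075
Backward induction: V(k, j) = exp(-r*dt) * [p_u * V(k+1, j+1) + p_m * V(k+1, j) + p_d * V(k+1, j-1)]
  V(1,-1) = exp(-r*dt) * [p_u*4.650000 + p_m*0.000000 + p_d*0.000000] = 0.622875
  V(1,+0) = exp(-r*dt) * [p_u*17.814271 + p_m*4.650000 + p_d*0.000000] = 5.461548
  V(1,+1) = exp(-r*dt) * [p_u*32.877075 + p_m*17.814271 + p_d*4.650000] = 17.100259
  V(0,+0) = exp(-r*dt) * [p_u*17.100259 + p_m*5.461548 + p_d*0.622875] = 6.025161


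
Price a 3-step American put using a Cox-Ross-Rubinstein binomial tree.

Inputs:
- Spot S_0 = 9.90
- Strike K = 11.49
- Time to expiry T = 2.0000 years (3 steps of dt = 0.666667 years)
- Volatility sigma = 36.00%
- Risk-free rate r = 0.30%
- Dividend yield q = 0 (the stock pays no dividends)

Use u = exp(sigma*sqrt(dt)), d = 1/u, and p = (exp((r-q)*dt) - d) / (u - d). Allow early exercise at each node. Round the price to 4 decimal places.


Answer: Price = V(0,0) = 3.0772

Derivation:
dt = T/N = 0.666667
u = exp(sigma*sqrt(dt)) = 1.341702; d = 1/u = 0.745322
p = (exp((r-q)*dt) - d) / (u - d) = 0.430397
Discount per step: exp(-r*dt) = 0.998002
Stock lattice S(k, i) with i counting down-moves:
  k=0: S(0,0) = 9.9000
  k=1: S(1,0) = 13.2828; S(1,1) = 7.3787
  k=2: S(2,0) = 17.8216; S(2,1) = 9.9000; S(2,2) = 5.4995
  k=3: S(3,0) = 23.9113; S(3,1) = 13.2828; S(3,2) = 7.3787; S(3,3) = 4.0989
Terminal payoffs V(N, i) = max(K - S_T, 0):
  V(3,0) = 0.000000; V(3,1) = 0.000000; V(3,2) = 4.111311; V(3,3) = 7.391101
Backward induction: V(k, i) = exp(-r*dt) * [p * V(k+1, i) + (1-p) * V(k+1, i+1)]; then take max(V_cont, immediate exercise) for American.
  V(2,0) = exp(-r*dt) * [p*0.000000 + (1-p)*0.000000] = 0.000000; exercise = 0.000000; V(2,0) = max -> 0.000000
  V(2,1) = exp(-r*dt) * [p*0.000000 + (1-p)*4.111311] = 2.337137; exercise = 1.590000; V(2,1) = max -> 2.337137
  V(2,2) = exp(-r*dt) * [p*4.111311 + (1-p)*7.391101] = 5.967543; exercise = 5.990500; V(2,2) = max -> 5.990500
  V(1,0) = exp(-r*dt) * [p*0.000000 + (1-p)*2.337137] = 1.328581; exercise = 0.000000; V(1,0) = max -> 1.328581
  V(1,1) = exp(-r*dt) * [p*2.337137 + (1-p)*5.990500] = 4.409277; exercise = 4.111311; V(1,1) = max -> 4.409277
  V(0,0) = exp(-r*dt) * [p*1.328581 + (1-p)*4.409277] = 3.077195; exercise = 1.590000; V(0,0) = max -> 3.077195


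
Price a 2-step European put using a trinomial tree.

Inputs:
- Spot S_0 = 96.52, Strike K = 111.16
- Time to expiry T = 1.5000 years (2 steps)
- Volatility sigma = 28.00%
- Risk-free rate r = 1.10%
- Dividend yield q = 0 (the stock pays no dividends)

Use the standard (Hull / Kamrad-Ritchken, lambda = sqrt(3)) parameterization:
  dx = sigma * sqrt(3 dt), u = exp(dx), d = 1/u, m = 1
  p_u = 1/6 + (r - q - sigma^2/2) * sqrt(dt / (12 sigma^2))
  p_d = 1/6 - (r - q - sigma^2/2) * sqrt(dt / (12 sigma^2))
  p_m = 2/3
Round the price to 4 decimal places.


dt = T/N = 0.750000; dx = sigma*sqrt(3*dt) = 0.420000
u = exp(dx) = 1.521962; d = 1/u = 0.657047
p_u = 0.141488, p_m = 0.666667, p_d = 0.191845
Discount per step: exp(-r*dt) = 0.991784
Stock lattice S(k, j) with j the centered position index:
  k=0: S(0,+0) = 96.5200
  k=1: S(1,-1) = 63.4182; S(1,+0) = 96.5200; S(1,+1) = 146.8997
  k=2: S(2,-2) = 41.6687; S(2,-1) = 63.4182; S(2,+0) = 96.5200; S(2,+1) = 146.8997; S(2,+2) = 223.5757
Terminal payoffs V(N, j) = max(K - S_T, 0):
  V(2,-2) = 69.491300; V(2,-1) = 47.741841; V(2,+0) = 14.640000; V(2,+1) = 0.000000; V(2,+2) = 0.000000
Backward induction: V(k, j) = exp(-r*dt) * [p_u * V(k+1, j+1) + p_m * V(k+1, j) + p_d * V(k+1, j-1)]
  V(1,-1) = exp(-r*dt) * [p_u*14.640000 + p_m*47.741841 + p_d*69.491300] = 46.842803
  V(1,+0) = exp(-r*dt) * [p_u*0.000000 + p_m*14.640000 + p_d*47.741841] = 18.763605
  V(1,+1) = exp(-r*dt) * [p_u*0.000000 + p_m*0.000000 + p_d*14.640000] = 2.785539
  V(0,+0) = exp(-r*dt) * [p_u*2.785539 + p_m*18.763605 + p_d*46.842803] = 21.709911

Answer: Price = V(0,0) = 21.7099


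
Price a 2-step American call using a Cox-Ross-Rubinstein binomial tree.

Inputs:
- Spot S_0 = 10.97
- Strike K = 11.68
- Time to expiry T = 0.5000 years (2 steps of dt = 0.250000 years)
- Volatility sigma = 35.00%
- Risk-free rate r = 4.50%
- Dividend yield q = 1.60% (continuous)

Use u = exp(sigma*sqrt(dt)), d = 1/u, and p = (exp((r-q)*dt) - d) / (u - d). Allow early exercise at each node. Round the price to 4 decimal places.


Answer: Price = V(0,0) = 0.8649

Derivation:
dt = T/N = 0.250000
u = exp(sigma*sqrt(dt)) = 1.191246; d = 1/u = 0.839457
p = (exp((r-q)*dt) - d) / (u - d) = 0.477045
Discount per step: exp(-r*dt) = 0.988813
Stock lattice S(k, i) with i counting down-moves:
  k=0: S(0,0) = 10.9700
  k=1: S(1,0) = 13.0680; S(1,1) = 9.2088
  k=2: S(2,0) = 15.5672; S(2,1) = 10.9700; S(2,2) = 7.7304
Terminal payoffs V(N, i) = max(S_T - K, 0):
  V(2,0) = 3.887171; V(2,1) = 0.000000; V(2,2) = 0.000000
Backward induction: V(k, i) = exp(-r*dt) * [p * V(k+1, i) + (1-p) * V(k+1, i+1)]; then take max(V_cont, immediate exercise) for American.
  V(1,0) = exp(-r*dt) * [p*3.887171 + (1-p)*0.000000] = 1.833611; exercise = 1.387971; V(1,0) = max -> 1.833611
  V(1,1) = exp(-r*dt) * [p*0.000000 + (1-p)*0.000000] = 0.000000; exercise = 0.000000; V(1,1) = max -> 0.000000
  V(0,0) = exp(-r*dt) * [p*1.833611 + (1-p)*0.000000] = 0.864930; exercise = 0.000000; V(0,0) = max -> 0.864930


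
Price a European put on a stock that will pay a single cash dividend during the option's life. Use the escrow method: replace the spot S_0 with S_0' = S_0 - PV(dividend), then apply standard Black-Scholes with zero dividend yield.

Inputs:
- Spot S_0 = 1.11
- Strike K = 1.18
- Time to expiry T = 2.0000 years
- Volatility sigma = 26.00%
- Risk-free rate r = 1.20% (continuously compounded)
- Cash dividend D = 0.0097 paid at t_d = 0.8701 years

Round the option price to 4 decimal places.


Answer: Price = 0.1913

Derivation:
PV(D) = D * exp(-r * t_d) = 0.0097 * 0.98961312 = 0.00959925
S_0' = S_0 - PV(D) = 1.1100 - 0.00959925 = 1.10040075
d1 = (ln(S_0'/K) + (r + sigma^2/2)*T) / (sigma*sqrt(T)) = 0.05917939
d2 = d1 - sigma*sqrt(T) = -0.30851614
exp(-rT) = 0.97628571
N(-d1) = 0.47640461; N(-d2) = 0.62115519
P = K * exp(-rT) * N(-d2) - S_0' * N(-d1) = 1.1800 * 0.97628571 * 0.62115519 - 1.10040075 * 0.47640461 = 0.1913


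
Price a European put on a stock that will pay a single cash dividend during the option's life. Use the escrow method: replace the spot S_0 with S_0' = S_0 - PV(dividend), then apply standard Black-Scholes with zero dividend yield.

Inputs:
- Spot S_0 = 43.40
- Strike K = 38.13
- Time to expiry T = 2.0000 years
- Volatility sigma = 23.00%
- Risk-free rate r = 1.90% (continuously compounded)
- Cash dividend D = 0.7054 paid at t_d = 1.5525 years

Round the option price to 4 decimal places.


Answer: Price = 2.6680

Derivation:
PV(D) = D * exp(-r * t_d) = 0.7054 * 0.97093330 = 0.68489635
S_0' = S_0 - PV(D) = 43.4000 - 0.68489635 = 42.71510365
d1 = (ln(S_0'/K) + (r + sigma^2/2)*T) / (sigma*sqrt(T)) = 0.62856013
d2 = d1 - sigma*sqrt(T) = 0.30329101
exp(-rT) = 0.96271294
N(-d1) = 0.26481854; N(-d2) = 0.38083405
P = K * exp(-rT) * N(-d2) - S_0' * N(-d1) = 38.1300 * 0.96271294 * 0.38083405 - 42.71510365 * 0.26481854 = 2.6680


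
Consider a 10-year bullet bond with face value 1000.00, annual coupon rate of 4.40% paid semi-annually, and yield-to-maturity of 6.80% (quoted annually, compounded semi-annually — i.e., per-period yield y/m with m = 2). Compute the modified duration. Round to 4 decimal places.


Coupon per period c = face * coupon_rate / m = 22.000000
Periods per year m = 2; per-period yield y/m = 0.034000
Number of cashflows N = 20
Cashflows (t years, CF_t, discount factor 1/(1+y/m)^(m*t), PV):
  t = 0.5000: CF_t = 22.000000, DF = 0.967118, PV = 21.276596
  t = 1.0000: CF_t = 22.000000, DF = 0.935317, PV = 20.576978
  t = 1.5000: CF_t = 22.000000, DF = 0.904562, PV = 19.900366
  t = 2.0000: CF_t = 22.000000, DF = 0.874818, PV = 19.246002
  t = 2.5000: CF_t = 22.000000, DF = 0.846052, PV = 18.613155
  t = 3.0000: CF_t = 22.000000, DF = 0.818233, PV = 18.001117
  t = 3.5000: CF_t = 22.000000, DF = 0.791327, PV = 17.409204
  t = 4.0000: CF_t = 22.000000, DF = 0.765307, PV = 16.836754
  t = 4.5000: CF_t = 22.000000, DF = 0.740142, PV = 16.283128
  t = 5.0000: CF_t = 22.000000, DF = 0.715805, PV = 15.747706
  t = 5.5000: CF_t = 22.000000, DF = 0.692268, PV = 15.229890
  t = 6.0000: CF_t = 22.000000, DF = 0.669505, PV = 14.729100
  t = 6.5000: CF_t = 22.000000, DF = 0.647490, PV = 14.244778
  t = 7.0000: CF_t = 22.000000, DF = 0.626199, PV = 13.776381
  t = 7.5000: CF_t = 22.000000, DF = 0.605608, PV = 13.323386
  t = 8.0000: CF_t = 22.000000, DF = 0.585695, PV = 12.885286
  t = 8.5000: CF_t = 22.000000, DF = 0.566436, PV = 12.461592
  t = 9.0000: CF_t = 22.000000, DF = 0.547810, PV = 12.051830
  t = 9.5000: CF_t = 22.000000, DF = 0.529797, PV = 11.655541
  t = 10.0000: CF_t = 1022.000000, DF = 0.512377, PV = 523.648810
Price P = sum_t PV_t = 827.897597
First compute Macaulay numerator sum_t t * PV_t:
  t * PV_t at t = 0.5000: 10.638298
  t * PV_t at t = 1.0000: 20.576978
  t * PV_t at t = 1.5000: 29.850549
  t * PV_t at t = 2.0000: 38.492004
  t * PV_t at t = 2.5000: 46.532887
  t * PV_t at t = 3.0000: 54.003350
  t * PV_t at t = 3.5000: 60.932213
  t * PV_t at t = 4.0000: 67.347017
  t * PV_t at t = 4.5000: 73.274075
  t * PV_t at t = 5.0000: 78.738529
  t * PV_t at t = 5.5000: 83.764393
  t * PV_t at t = 6.0000: 88.374601
  t * PV_t at t = 6.5000: 92.591055
  t * PV_t at t = 7.0000: 96.434665
  t * PV_t at t = 7.5000: 99.925393
  t * PV_t at t = 8.0000: 103.082288
  t * PV_t at t = 8.5000: 105.923530
  t * PV_t at t = 9.0000: 108.466467
  t * PV_t at t = 9.5000: 110.727642
  t * PV_t at t = 10.0000: 5236.488097
Macaulay duration D = 6606.164030 / 827.897597 = 7.979446
Modified duration = D / (1 + y/m) = 7.979446 / (1 + 0.034000) = 7.717066

Answer: Modified duration = 7.7171


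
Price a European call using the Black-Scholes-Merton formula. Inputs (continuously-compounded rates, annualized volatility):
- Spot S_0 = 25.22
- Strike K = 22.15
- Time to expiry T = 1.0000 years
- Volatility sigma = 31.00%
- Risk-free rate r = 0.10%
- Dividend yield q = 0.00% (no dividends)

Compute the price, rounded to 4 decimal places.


d1 = (ln(S/K) + (r - q + 0.5*sigma^2) * T) / (sigma * sqrt(T)) = 0.57693495
d2 = d1 - sigma * sqrt(T) = 0.26693495
exp(-rT) = 0.99900050; exp(-qT) = 1.00000000
C = S_0 * exp(-qT) * N(d1) - K * exp(-rT) * N(d2)
N(d1) = 0.71800830; N(d2) = 0.60524038
C = 25.2200 * 1.00000000 * 0.71800830 - 22.1500 * 0.99900050 * 0.60524038 = 4.7155

Answer: Price = 4.7155


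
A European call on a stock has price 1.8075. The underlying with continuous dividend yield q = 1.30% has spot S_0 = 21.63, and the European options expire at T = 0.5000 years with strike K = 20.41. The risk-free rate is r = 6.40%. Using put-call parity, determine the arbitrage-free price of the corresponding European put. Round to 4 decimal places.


Put-call parity: C - P = S_0 * exp(-qT) - K * exp(-rT).
S_0 * exp(-qT) = 21.6300 * 0.99352108 = 21.48986095
K * exp(-rT) = 20.4100 * 0.96850658 = 19.76721934
P = C - S*exp(-qT) + K*exp(-rT)
P = 1.8075 - 21.48986095 + 19.76721934 = 0.0849

Answer: Put price = 0.0849


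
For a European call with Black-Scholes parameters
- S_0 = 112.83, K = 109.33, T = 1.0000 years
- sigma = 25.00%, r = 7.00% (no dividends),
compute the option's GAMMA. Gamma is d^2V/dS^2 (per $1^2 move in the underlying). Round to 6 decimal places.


Answer: Gamma = 0.012283

Derivation:
d1 = 0.5310457188; d2 = 0.2810457188
phi(d1) = 0.3464754511; exp(-qT) = 1.0000000000; exp(-rT) = 0.9323938199
Gamma = exp(-qT) * phi(d1) / (S * sigma * sqrt(T)) = 1.0000000000 * 0.3464754511 / (112.8300 * 0.2500 * 1.0000000000) = 0.012283


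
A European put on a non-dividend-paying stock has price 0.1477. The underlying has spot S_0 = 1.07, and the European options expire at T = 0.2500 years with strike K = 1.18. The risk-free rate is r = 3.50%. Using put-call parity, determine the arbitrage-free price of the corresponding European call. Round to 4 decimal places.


Put-call parity: C - P = S_0 * exp(-qT) - K * exp(-rT).
S_0 * exp(-qT) = 1.0700 * 1.00000000 = 1.07000000
K * exp(-rT) = 1.1800 * 0.99128817 = 1.16972004
C = P + S*exp(-qT) - K*exp(-rT)
C = 0.1477 + 1.07000000 - 1.16972004 = 0.0480

Answer: Call price = 0.0480


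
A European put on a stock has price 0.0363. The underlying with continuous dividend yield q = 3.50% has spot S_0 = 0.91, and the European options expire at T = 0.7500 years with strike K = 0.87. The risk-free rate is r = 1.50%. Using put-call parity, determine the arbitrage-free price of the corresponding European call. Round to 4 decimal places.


Answer: Call price = 0.0625

Derivation:
Put-call parity: C - P = S_0 * exp(-qT) - K * exp(-rT).
S_0 * exp(-qT) = 0.9100 * 0.97409154 = 0.88642330
K * exp(-rT) = 0.8700 * 0.98881304 = 0.86026735
C = P + S*exp(-qT) - K*exp(-rT)
C = 0.0363 + 0.88642330 - 0.86026735 = 0.0625


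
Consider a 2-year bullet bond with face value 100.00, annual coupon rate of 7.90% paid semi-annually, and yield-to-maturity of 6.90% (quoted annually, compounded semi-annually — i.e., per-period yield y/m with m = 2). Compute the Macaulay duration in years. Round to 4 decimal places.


Coupon per period c = face * coupon_rate / m = 3.950000
Periods per year m = 2; per-period yield y/m = 0.034500
Number of cashflows N = 4
Cashflows (t years, CF_t, discount factor 1/(1+y/m)^(m*t), PV):
  t = 0.5000: CF_t = 3.950000, DF = 0.966651, PV = 3.818270
  t = 1.0000: CF_t = 3.950000, DF = 0.934413, PV = 3.690933
  t = 1.5000: CF_t = 3.950000, DF = 0.903251, PV = 3.567842
  t = 2.0000: CF_t = 103.950000, DF = 0.873128, PV = 90.761677
Price P = sum_t PV_t = 101.838722
Macaulay numerator sum_t t * PV_t:
  t * PV_t at t = 0.5000: 1.909135
  t * PV_t at t = 1.0000: 3.690933
  t * PV_t at t = 1.5000: 5.351763
  t * PV_t at t = 2.0000: 181.523355
Macaulay duration D = (sum_t t * PV_t) / P = 192.475185 / 101.838722 = 1.890000

Answer: Macaulay duration = 1.8900 years


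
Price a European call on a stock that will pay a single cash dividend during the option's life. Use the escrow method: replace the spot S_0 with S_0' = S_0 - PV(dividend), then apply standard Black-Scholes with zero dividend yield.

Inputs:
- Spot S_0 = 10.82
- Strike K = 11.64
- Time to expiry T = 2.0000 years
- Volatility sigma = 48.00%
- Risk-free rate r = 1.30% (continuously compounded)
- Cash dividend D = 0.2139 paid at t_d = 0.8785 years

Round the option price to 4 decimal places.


Answer: Price = 2.5632

Derivation:
PV(D) = D * exp(-r * t_d) = 0.2139 * 0.98864447 = 0.21147105
S_0' = S_0 - PV(D) = 10.8200 - 0.21147105 = 10.60852895
d1 = (ln(S_0'/K) + (r + sigma^2/2)*T) / (sigma*sqrt(T)) = 0.24102155
d2 = d1 - sigma*sqrt(T) = -0.43780096
exp(-rT) = 0.97433509
N(d1) = 0.59523079; N(d2) = 0.33076529
C = S_0' * N(d1) - K * exp(-rT) * N(d2) = 10.60852895 * 0.59523079 - 11.6400 * 0.97433509 * 0.33076529 = 2.5632


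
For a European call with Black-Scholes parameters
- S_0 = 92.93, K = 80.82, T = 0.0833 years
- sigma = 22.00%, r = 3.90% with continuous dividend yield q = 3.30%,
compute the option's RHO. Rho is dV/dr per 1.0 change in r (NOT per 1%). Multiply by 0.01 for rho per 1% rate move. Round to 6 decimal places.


d1 = 2.2385364433; d2 = 2.1750406167
phi(d1) = 0.0325668221; exp(-qT) = 0.9972548748; exp(-rT) = 0.9967565713
N(d2) = 0.9851864636
Rho = K*T*exp(-rT)*N(d2) = 80.8200 * 0.0833 * 0.9967565713 * 0.9851864636 = 6.611064

Answer: Rho = 6.611064


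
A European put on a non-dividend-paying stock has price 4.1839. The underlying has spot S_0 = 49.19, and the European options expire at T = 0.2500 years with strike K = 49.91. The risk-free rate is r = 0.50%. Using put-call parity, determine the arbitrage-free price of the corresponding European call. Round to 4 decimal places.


Answer: Call price = 3.5262

Derivation:
Put-call parity: C - P = S_0 * exp(-qT) - K * exp(-rT).
S_0 * exp(-qT) = 49.1900 * 1.00000000 = 49.19000000
K * exp(-rT) = 49.9100 * 0.99875078 = 49.84765148
C = P + S*exp(-qT) - K*exp(-rT)
C = 4.1839 + 49.19000000 - 49.84765148 = 3.5262


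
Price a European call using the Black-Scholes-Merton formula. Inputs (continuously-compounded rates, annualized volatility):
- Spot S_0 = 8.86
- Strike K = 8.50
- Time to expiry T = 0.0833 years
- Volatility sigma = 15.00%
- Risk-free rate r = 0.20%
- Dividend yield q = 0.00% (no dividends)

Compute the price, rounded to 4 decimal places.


d1 = (ln(S/K) + (r - q + 0.5*sigma^2) * T) / (sigma * sqrt(T)) = 0.98363963
d2 = d1 - sigma * sqrt(T) = 0.94034702
exp(-rT) = 0.99983341; exp(-qT) = 1.00000000
C = S_0 * exp(-qT) * N(d1) - K * exp(-rT) * N(d2)
N(d1) = 0.83735363; N(d2) = 0.82648021
C = 8.8600 * 1.00000000 * 0.83735363 - 8.5000 * 0.99983341 * 0.82648021 = 0.3950

Answer: Price = 0.3950


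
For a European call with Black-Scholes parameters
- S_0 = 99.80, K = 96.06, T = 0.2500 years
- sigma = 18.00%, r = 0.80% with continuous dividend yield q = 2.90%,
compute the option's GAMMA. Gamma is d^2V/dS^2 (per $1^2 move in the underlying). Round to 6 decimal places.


Answer: Gamma = 0.040523

Derivation:
d1 = 0.4110576342; d2 = 0.3210576342
phi(d1) = 0.3666224443; exp(-qT) = 0.9927762179; exp(-rT) = 0.9980019987
Gamma = exp(-qT) * phi(d1) / (S * sigma * sqrt(T)) = 0.9927762179 * 0.3666224443 / (99.8000 * 0.1800 * 0.5000000000) = 0.040523


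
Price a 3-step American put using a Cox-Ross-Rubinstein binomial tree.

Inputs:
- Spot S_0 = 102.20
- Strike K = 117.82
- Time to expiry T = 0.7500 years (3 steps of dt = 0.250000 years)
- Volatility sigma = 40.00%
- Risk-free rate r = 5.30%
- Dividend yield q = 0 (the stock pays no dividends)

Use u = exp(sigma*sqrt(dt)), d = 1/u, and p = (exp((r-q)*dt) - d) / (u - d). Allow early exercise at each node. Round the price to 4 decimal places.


dt = T/N = 0.250000
u = exp(sigma*sqrt(dt)) = 1.221403; d = 1/u = 0.818731
p = (exp((r-q)*dt) - d) / (u - d) = 0.483290
Discount per step: exp(-r*dt) = 0.986837
Stock lattice S(k, i) with i counting down-moves:
  k=0: S(0,0) = 102.2000
  k=1: S(1,0) = 124.8274; S(1,1) = 83.6743
  k=2: S(2,0) = 152.4645; S(2,1) = 102.2000; S(2,2) = 68.5067
  k=3: S(3,0) = 186.2205; S(3,1) = 124.8274; S(3,2) = 83.6743; S(3,3) = 56.0885
Terminal payoffs V(N, i) = max(K - S_T, 0):
  V(3,0) = 0.000000; V(3,1) = 0.000000; V(3,2) = 34.145717; V(3,3) = 61.731451
Backward induction: V(k, i) = exp(-r*dt) * [p * V(k+1, i) + (1-p) * V(k+1, i+1)]; then take max(V_cont, immediate exercise) for American.
  V(2,0) = exp(-r*dt) * [p*0.000000 + (1-p)*0.000000] = 0.000000; exercise = 0.000000; V(2,0) = max -> 0.000000
  V(2,1) = exp(-r*dt) * [p*0.000000 + (1-p)*34.145717] = 17.411195; exercise = 15.620000; V(2,1) = max -> 17.411195
  V(2,2) = exp(-r*dt) * [p*34.145717 + (1-p)*61.731451] = 47.762473; exercise = 49.313291; V(2,2) = max -> 49.313291
  V(1,0) = exp(-r*dt) * [p*0.000000 + (1-p)*17.411195] = 8.878118; exercise = 0.000000; V(1,0) = max -> 8.878118
  V(1,1) = exp(-r*dt) * [p*17.411195 + (1-p)*49.313291] = 33.449171; exercise = 34.145717; V(1,1) = max -> 34.145717
  V(0,0) = exp(-r*dt) * [p*8.878118 + (1-p)*34.145717] = 21.645425; exercise = 15.620000; V(0,0) = max -> 21.645425

Answer: Price = V(0,0) = 21.6454


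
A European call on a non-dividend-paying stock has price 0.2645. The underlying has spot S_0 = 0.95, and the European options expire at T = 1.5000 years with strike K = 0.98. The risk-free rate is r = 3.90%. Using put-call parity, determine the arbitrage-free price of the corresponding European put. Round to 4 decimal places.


Answer: Put price = 0.2388

Derivation:
Put-call parity: C - P = S_0 * exp(-qT) - K * exp(-rT).
S_0 * exp(-qT) = 0.9500 * 1.00000000 = 0.95000000
K * exp(-rT) = 0.9800 * 0.94317824 = 0.92431468
P = C - S*exp(-qT) + K*exp(-rT)
P = 0.2645 - 0.95000000 + 0.92431468 = 0.2388


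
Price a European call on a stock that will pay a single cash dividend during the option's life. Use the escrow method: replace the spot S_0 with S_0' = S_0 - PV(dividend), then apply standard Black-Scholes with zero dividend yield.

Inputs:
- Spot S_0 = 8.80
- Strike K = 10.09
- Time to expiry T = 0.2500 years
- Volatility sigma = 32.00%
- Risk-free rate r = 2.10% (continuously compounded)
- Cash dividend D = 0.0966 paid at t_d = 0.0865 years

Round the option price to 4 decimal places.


Answer: Price = 0.1524

Derivation:
PV(D) = D * exp(-r * t_d) = 0.0966 * 0.99818515 = 0.09642469
S_0' = S_0 - PV(D) = 8.8000 - 0.09642469 = 8.70357531
d1 = (ln(S_0'/K) + (r + sigma^2/2)*T) / (sigma*sqrt(T)) = -0.81100586
d2 = d1 - sigma*sqrt(T) = -0.97100586
exp(-rT) = 0.99476376
N(d1) = 0.20868115; N(d2) = 0.16577268
C = S_0' * N(d1) - K * exp(-rT) * N(d2) = 8.70357531 * 0.20868115 - 10.0900 * 0.99476376 * 0.16577268 = 0.1524


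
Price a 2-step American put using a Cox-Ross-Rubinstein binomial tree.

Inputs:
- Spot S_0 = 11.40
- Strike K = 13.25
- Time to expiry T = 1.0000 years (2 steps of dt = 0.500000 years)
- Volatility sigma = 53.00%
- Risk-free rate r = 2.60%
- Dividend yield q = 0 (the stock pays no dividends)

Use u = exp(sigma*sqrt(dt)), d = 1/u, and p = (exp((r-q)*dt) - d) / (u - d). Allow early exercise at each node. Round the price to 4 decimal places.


dt = T/N = 0.500000
u = exp(sigma*sqrt(dt)) = 1.454652; d = 1/u = 0.687450
p = (exp((r-q)*dt) - d) / (u - d) = 0.424445
Discount per step: exp(-r*dt) = 0.987084
Stock lattice S(k, i) with i counting down-moves:
  k=0: S(0,0) = 11.4000
  k=1: S(1,0) = 16.5830; S(1,1) = 7.8369
  k=2: S(2,0) = 24.1225; S(2,1) = 11.4000; S(2,2) = 5.3875
Terminal payoffs V(N, i) = max(K - S_T, 0):
  V(2,0) = 0.000000; V(2,1) = 1.850000; V(2,2) = 7.862507
Backward induction: V(k, i) = exp(-r*dt) * [p * V(k+1, i) + (1-p) * V(k+1, i+1)]; then take max(V_cont, immediate exercise) for American.
  V(1,0) = exp(-r*dt) * [p*0.000000 + (1-p)*1.850000] = 1.051024; exercise = 0.000000; V(1,0) = max -> 1.051024
  V(1,1) = exp(-r*dt) * [p*1.850000 + (1-p)*7.862507] = 5.241938; exercise = 5.413073; V(1,1) = max -> 5.413073
  V(0,0) = exp(-r*dt) * [p*1.051024 + (1-p)*5.413073] = 3.515622; exercise = 1.850000; V(0,0) = max -> 3.515622

Answer: Price = V(0,0) = 3.5156


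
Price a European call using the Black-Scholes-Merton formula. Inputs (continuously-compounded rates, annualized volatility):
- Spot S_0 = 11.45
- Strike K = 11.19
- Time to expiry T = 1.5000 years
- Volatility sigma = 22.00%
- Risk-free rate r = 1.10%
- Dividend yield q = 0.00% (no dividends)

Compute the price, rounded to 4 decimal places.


d1 = (ln(S/K) + (r - q + 0.5*sigma^2) * T) / (sigma * sqrt(T)) = 0.28120590
d2 = d1 - sigma * sqrt(T) = 0.01176203
exp(-rT) = 0.98363538; exp(-qT) = 1.00000000
C = S_0 * exp(-qT) * N(d1) - K * exp(-rT) * N(d2)
N(d1) = 0.61072376; N(d2) = 0.50469226
C = 11.4500 * 1.00000000 * 0.61072376 - 11.1900 * 0.98363538 * 0.50469226 = 1.4377

Answer: Price = 1.4377


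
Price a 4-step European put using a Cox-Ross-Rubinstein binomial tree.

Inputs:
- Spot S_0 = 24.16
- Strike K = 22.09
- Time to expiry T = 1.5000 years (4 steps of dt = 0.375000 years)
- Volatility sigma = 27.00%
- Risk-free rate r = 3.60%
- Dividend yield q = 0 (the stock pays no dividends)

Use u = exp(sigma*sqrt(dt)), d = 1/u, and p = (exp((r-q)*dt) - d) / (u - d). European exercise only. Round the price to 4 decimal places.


dt = T/N = 0.375000
u = exp(sigma*sqrt(dt)) = 1.179795; d = 1/u = 0.847605
p = (exp((r-q)*dt) - d) / (u - d) = 0.499674
Discount per step: exp(-r*dt) = 0.986591
Stock lattice S(k, i) with i counting down-moves:
  k=0: S(0,0) = 24.1600
  k=1: S(1,0) = 28.5038; S(1,1) = 20.4781
  k=2: S(2,0) = 33.6287; S(2,1) = 24.1600; S(2,2) = 17.3574
  k=3: S(3,0) = 39.6750; S(3,1) = 28.5038; S(3,2) = 20.4781; S(3,3) = 14.7122
  k=4: S(4,0) = 46.8083; S(4,1) = 33.6287; S(4,2) = 24.1600; S(4,3) = 17.3574; S(4,4) = 12.4701
Terminal payoffs V(N, i) = max(K - S_T, 0):
  V(4,0) = 0.000000; V(4,1) = 0.000000; V(4,2) = 0.000000; V(4,3) = 4.732629; V(4,4) = 9.619871
Backward induction: V(k, i) = exp(-r*dt) * [p * V(k+1, i) + (1-p) * V(k+1, i+1)].
  V(3,0) = exp(-r*dt) * [p*0.000000 + (1-p)*0.000000] = 0.000000
  V(3,1) = exp(-r*dt) * [p*0.000000 + (1-p)*0.000000] = 0.000000
  V(3,2) = exp(-r*dt) * [p*0.000000 + (1-p)*4.732629] = 2.336107
  V(3,3) = exp(-r*dt) * [p*4.732629 + (1-p)*9.619871] = 7.081595
  V(2,0) = exp(-r*dt) * [p*0.000000 + (1-p)*0.000000] = 0.000000
  V(2,1) = exp(-r*dt) * [p*0.000000 + (1-p)*2.336107] = 1.153143
  V(2,2) = exp(-r*dt) * [p*2.336107 + (1-p)*7.081595] = 4.647236
  V(1,0) = exp(-r*dt) * [p*0.000000 + (1-p)*1.153143] = 0.569211
  V(1,1) = exp(-r*dt) * [p*1.153143 + (1-p)*4.647236] = 2.862425
  V(0,0) = exp(-r*dt) * [p*0.569211 + (1-p)*2.862425] = 1.693548

Answer: Price = V(0,0) = 1.6935


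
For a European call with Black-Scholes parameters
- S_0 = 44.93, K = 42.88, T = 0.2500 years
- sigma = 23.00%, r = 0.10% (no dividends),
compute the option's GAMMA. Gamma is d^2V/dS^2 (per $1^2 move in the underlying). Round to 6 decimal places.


Answer: Gamma = 0.069274

Derivation:
d1 = 0.4657626636; d2 = 0.3507626636
phi(d1) = 0.3579342522; exp(-qT) = 1.0000000000; exp(-rT) = 0.9997500312
Gamma = exp(-qT) * phi(d1) / (S * sigma * sqrt(T)) = 1.0000000000 * 0.3579342522 / (44.9300 * 0.2300 * 0.5000000000) = 0.069274


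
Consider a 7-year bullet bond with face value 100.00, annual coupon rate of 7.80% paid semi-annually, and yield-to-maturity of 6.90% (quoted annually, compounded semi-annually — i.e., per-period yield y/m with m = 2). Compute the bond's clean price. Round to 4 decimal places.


Coupon per period c = face * coupon_rate / m = 3.900000
Periods per year m = 2; per-period yield y/m = 0.034500
Number of cashflows N = 14
Cashflows (t years, CF_t, discount factor 1/(1+y/m)^(m*t), PV):
  t = 0.5000: CF_t = 3.900000, DF = 0.966651, PV = 3.769937
  t = 1.0000: CF_t = 3.900000, DF = 0.934413, PV = 3.644212
  t = 1.5000: CF_t = 3.900000, DF = 0.903251, PV = 3.522679
  t = 2.0000: CF_t = 3.900000, DF = 0.873128, PV = 3.405200
  t = 2.5000: CF_t = 3.900000, DF = 0.844010, PV = 3.291638
  t = 3.0000: CF_t = 3.900000, DF = 0.815863, PV = 3.181864
  t = 3.5000: CF_t = 3.900000, DF = 0.788654, PV = 3.075751
  t = 4.0000: CF_t = 3.900000, DF = 0.762353, PV = 2.973176
  t = 4.5000: CF_t = 3.900000, DF = 0.736929, PV = 2.874022
  t = 5.0000: CF_t = 3.900000, DF = 0.712353, PV = 2.778175
  t = 5.5000: CF_t = 3.900000, DF = 0.688596, PV = 2.685525
  t = 6.0000: CF_t = 3.900000, DF = 0.665632, PV = 2.595964
  t = 6.5000: CF_t = 3.900000, DF = 0.643433, PV = 2.509390
  t = 7.0000: CF_t = 103.900000, DF = 0.621975, PV = 64.623224
Price P = sum_t PV_t = 104.930758

Answer: Price = 104.9308


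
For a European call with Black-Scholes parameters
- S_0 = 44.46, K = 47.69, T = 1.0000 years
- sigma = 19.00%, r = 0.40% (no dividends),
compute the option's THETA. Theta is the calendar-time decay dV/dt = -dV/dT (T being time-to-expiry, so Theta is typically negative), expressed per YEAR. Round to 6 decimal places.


Answer: Theta = -1.694396

Derivation:
d1 = -0.2530622304; d2 = -0.4430622304
phi(d1) = 0.3863704018; exp(-qT) = 1.0000000000; exp(-rT) = 0.9960079893
Theta = -S*exp(-qT)*phi(d1)*sigma/(2*sqrt(T)) - r*K*exp(-rT)*N(d2) + q*S*exp(-qT)*N(d1)
N(d1) = 0.4001100624; N(d2) = 0.3288603617; sqrt(T) = 1.0000000000
Term 1 = -44.4600 * 1.0000000000 * 0.3863704018 * 0.1900 / (2 * 1.0000000000) = -1.6319126661
Term 2 = -0.0040 * 47.6900 * 0.9960079893 * 0.3288603617 = -0.0624829702
Term 3 = 0 (no dividend yield, q = 0)
Theta = -1.6319126661 + (-0.0624829702) + (0.0000000000) = -1.694396


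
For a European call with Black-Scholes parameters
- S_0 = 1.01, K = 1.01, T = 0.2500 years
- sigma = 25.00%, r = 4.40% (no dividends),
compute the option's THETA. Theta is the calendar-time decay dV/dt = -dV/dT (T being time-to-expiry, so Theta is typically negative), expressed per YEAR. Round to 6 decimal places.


d1 = 0.1505000000; d2 = 0.0255000000
phi(d1) = 0.3944496968; exp(-qT) = 1.0000000000; exp(-rT) = 0.9890602788
Theta = -S*exp(-qT)*phi(d1)*sigma/(2*sqrt(T)) - r*K*exp(-rT)*N(d2) + q*S*exp(-qT)*N(d1)
N(d1) = 0.5598149246; N(d2) = 0.5101719258; sqrt(T) = 0.5000000000
Term 1 = -1.0100 * 1.0000000000 * 0.3944496968 * 0.2500 / (2 * 0.5000000000) = -0.0995985484
Term 2 = -0.0440 * 1.0100 * 0.9890602788 * 0.5101719258 = -0.0224240146
Term 3 = 0 (no dividend yield, q = 0)
Theta = -0.0995985484 + (-0.0224240146) + (0.0000000000) = -0.122023

Answer: Theta = -0.122023


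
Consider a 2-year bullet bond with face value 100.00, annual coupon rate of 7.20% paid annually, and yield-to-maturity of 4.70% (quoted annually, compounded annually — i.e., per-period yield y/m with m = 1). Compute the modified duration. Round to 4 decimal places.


Coupon per period c = face * coupon_rate / m = 7.200000
Periods per year m = 1; per-period yield y/m = 0.047000
Number of cashflows N = 2
Cashflows (t years, CF_t, discount factor 1/(1+y/m)^(m*t), PV):
  t = 1.0000: CF_t = 7.200000, DF = 0.955110, PV = 6.876791
  t = 2.0000: CF_t = 107.200000, DF = 0.912235, PV = 97.791571
Price P = sum_t PV_t = 104.668362
First compute Macaulay numerator sum_t t * PV_t:
  t * PV_t at t = 1.0000: 6.876791
  t * PV_t at t = 2.0000: 195.583142
Macaulay duration D = 202.459932 / 104.668362 = 1.934299
Modified duration = D / (1 + y/m) = 1.934299 / (1 + 0.047000) = 1.847468

Answer: Modified duration = 1.8475


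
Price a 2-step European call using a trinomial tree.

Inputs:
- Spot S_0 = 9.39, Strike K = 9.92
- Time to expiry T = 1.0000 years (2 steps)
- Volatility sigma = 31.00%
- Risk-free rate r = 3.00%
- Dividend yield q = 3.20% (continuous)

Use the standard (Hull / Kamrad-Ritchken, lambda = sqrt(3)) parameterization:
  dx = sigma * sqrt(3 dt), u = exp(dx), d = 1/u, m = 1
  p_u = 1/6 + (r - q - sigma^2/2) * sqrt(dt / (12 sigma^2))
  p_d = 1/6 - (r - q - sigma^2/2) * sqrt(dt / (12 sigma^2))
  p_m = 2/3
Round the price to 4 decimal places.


Answer: Price = V(0,0) = 0.8346

Derivation:
dt = T/N = 0.500000; dx = sigma*sqrt(3*dt) = 0.379671
u = exp(dx) = 1.461803; d = 1/u = 0.684086
p_u = 0.133710, p_m = 0.666667, p_d = 0.199623
Discount per step: exp(-r*dt) = 0.985112
Stock lattice S(k, j) with j the centered position index:
  k=0: S(0,+0) = 9.3900
  k=1: S(1,-1) = 6.4236; S(1,+0) = 9.3900; S(1,+1) = 13.7263
  k=2: S(2,-2) = 4.3943; S(2,-1) = 6.4236; S(2,+0) = 9.3900; S(2,+1) = 13.7263; S(2,+2) = 20.0652
Terminal payoffs V(N, j) = max(S_T - K, 0):
  V(2,-2) = 0.000000; V(2,-1) = 0.000000; V(2,+0) = 0.000000; V(2,+1) = 3.806334; V(2,+2) = 10.145203
Backward induction: V(k, j) = exp(-r*dt) * [p_u * V(k+1, j+1) + p_m * V(k+1, j) + p_d * V(k+1, j-1)]
  V(1,-1) = exp(-r*dt) * [p_u*0.000000 + p_m*0.000000 + p_d*0.000000] = 0.000000
  V(1,+0) = exp(-r*dt) * [p_u*3.806334 + p_m*0.000000 + p_d*0.000000] = 0.501370
  V(1,+1) = exp(-r*dt) * [p_u*10.145203 + p_m*3.806334 + p_d*0.000000] = 3.836101
  V(0,+0) = exp(-r*dt) * [p_u*3.836101 + p_m*0.501370 + p_d*0.000000] = 0.834561


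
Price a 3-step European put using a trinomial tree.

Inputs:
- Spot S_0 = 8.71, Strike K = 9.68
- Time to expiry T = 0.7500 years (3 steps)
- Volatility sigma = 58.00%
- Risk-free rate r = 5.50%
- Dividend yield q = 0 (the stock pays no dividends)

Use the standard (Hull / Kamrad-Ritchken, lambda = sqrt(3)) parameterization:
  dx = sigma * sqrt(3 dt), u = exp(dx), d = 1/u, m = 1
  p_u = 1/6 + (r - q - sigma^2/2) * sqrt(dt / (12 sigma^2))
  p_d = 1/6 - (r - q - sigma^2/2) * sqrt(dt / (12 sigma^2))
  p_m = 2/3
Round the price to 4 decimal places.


Answer: Price = V(0,0) = 2.0700

Derivation:
dt = T/N = 0.250000; dx = sigma*sqrt(3*dt) = 0.502295
u = exp(dx) = 1.652509; d = 1/u = 0.605140
p_u = 0.138496, p_m = 0.666667, p_d = 0.194837
Discount per step: exp(-r*dt) = 0.986344
Stock lattice S(k, j) with j the centered position index:
  k=0: S(0,+0) = 8.7100
  k=1: S(1,-1) = 5.2708; S(1,+0) = 8.7100; S(1,+1) = 14.3934
  k=2: S(2,-2) = 3.1896; S(2,-1) = 5.2708; S(2,+0) = 8.7100; S(2,+1) = 14.3934; S(2,+2) = 23.7851
  k=3: S(3,-3) = 1.9301; S(3,-2) = 3.1896; S(3,-1) = 5.2708; S(3,+0) = 8.7100; S(3,+1) = 14.3934; S(3,+2) = 23.7851; S(3,+3) = 39.3052
Terminal payoffs V(N, j) = max(K - S_T, 0):
  V(3,-3) = 7.749870; V(3,-2) = 6.490442; V(3,-1) = 4.409227; V(3,+0) = 0.970000; V(3,+1) = 0.000000; V(3,+2) = 0.000000; V(3,+3) = 0.000000
Backward induction: V(k, j) = exp(-r*dt) * [p_u * V(k+1, j+1) + p_m * V(k+1, j) + p_d * V(k+1, j-1)]
  V(2,-2) = exp(-r*dt) * [p_u*4.409227 + p_m*6.490442 + p_d*7.749870] = 6.359538
  V(2,-1) = exp(-r*dt) * [p_u*0.970000 + p_m*4.409227 + p_d*6.490442] = 4.279162
  V(2,+0) = exp(-r*dt) * [p_u*0.000000 + p_m*0.970000 + p_d*4.409227] = 1.485187
  V(2,+1) = exp(-r*dt) * [p_u*0.000000 + p_m*0.000000 + p_d*0.970000] = 0.186411
  V(2,+2) = exp(-r*dt) * [p_u*0.000000 + p_m*0.000000 + p_d*0.000000] = 0.000000
  V(1,-1) = exp(-r*dt) * [p_u*1.485187 + p_m*4.279162 + p_d*6.359538] = 4.238856
  V(1,+0) = exp(-r*dt) * [p_u*0.186411 + p_m*1.485187 + p_d*4.279162] = 1.824423
  V(1,+1) = exp(-r*dt) * [p_u*0.000000 + p_m*0.186411 + p_d*1.485187] = 0.407995
  V(0,+0) = exp(-r*dt) * [p_u*0.407995 + p_m*1.824423 + p_d*4.238856] = 2.070016


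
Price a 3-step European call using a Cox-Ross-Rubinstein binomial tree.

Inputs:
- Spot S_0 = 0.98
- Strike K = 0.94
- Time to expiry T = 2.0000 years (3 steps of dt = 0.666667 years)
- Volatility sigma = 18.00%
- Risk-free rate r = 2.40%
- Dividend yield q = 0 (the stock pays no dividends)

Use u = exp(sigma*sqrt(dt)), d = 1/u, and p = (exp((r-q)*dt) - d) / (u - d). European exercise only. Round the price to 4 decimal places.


Answer: Price = V(0,0) = 0.1494

Derivation:
dt = T/N = 0.666667
u = exp(sigma*sqrt(dt)) = 1.158319; d = 1/u = 0.863320
p = (exp((r-q)*dt) - d) / (u - d) = 0.517998
Discount per step: exp(-r*dt) = 0.984127
Stock lattice S(k, i) with i counting down-moves:
  k=0: S(0,0) = 0.9800
  k=1: S(1,0) = 1.1352; S(1,1) = 0.8461
  k=2: S(2,0) = 1.3149; S(2,1) = 0.9800; S(2,2) = 0.7304
  k=3: S(3,0) = 1.5230; S(3,1) = 1.1352; S(3,2) = 0.8461; S(3,3) = 0.6306
Terminal payoffs V(N, i) = max(S_T - K, 0):
  V(3,0) = 0.583036; V(3,1) = 0.195152; V(3,2) = 0.000000; V(3,3) = 0.000000
Backward induction: V(k, i) = exp(-r*dt) * [p * V(k+1, i) + (1-p) * V(k+1, i+1)].
  V(2,0) = exp(-r*dt) * [p*0.583036 + (1-p)*0.195152] = 0.389788
  V(2,1) = exp(-r*dt) * [p*0.195152 + (1-p)*0.000000] = 0.099484
  V(2,2) = exp(-r*dt) * [p*0.000000 + (1-p)*0.000000] = 0.000000
  V(1,0) = exp(-r*dt) * [p*0.389788 + (1-p)*0.099484] = 0.245895
  V(1,1) = exp(-r*dt) * [p*0.099484 + (1-p)*0.000000] = 0.050714
  V(0,0) = exp(-r*dt) * [p*0.245895 + (1-p)*0.050714] = 0.149408
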